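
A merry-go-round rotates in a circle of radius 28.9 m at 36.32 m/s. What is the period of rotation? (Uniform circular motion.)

T = 2πr/v = 2π×28.9/36.32 = 5.0 s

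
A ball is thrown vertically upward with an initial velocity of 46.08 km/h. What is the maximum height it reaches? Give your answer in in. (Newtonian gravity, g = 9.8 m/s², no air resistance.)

v₀ = 46.08 km/h × 0.2777777777777778 = 12.8 m/s
h_max = v₀² / (2g) = 12.8² / (2 × 9.8) = 163.84 / 19.6 = 8.35918 m
h_max = 8.35918 m / 0.0254 = 329.1 in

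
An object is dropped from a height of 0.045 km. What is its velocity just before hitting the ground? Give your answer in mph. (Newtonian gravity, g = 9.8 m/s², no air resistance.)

h = 0.045 km × 1000.0 = 45.0 m
v = √(2gh) = √(2 × 9.8 × 45.0) = 29.6985 m/s
v = 29.6985 m/s / 0.44704 = 66.43 mph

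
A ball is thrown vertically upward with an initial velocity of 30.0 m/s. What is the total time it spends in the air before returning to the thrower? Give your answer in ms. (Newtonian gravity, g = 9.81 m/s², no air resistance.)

t_total = 2 × v₀ / g = 2 × 30.0 / 9.81 = 6.11621 s
t_total = 6.11621 s / 0.001 = 6116 ms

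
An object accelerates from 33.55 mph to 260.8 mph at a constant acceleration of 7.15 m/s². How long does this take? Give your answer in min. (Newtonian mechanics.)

v₀ = 33.55 mph × 0.44704 = 14.9982 m/s
v = 260.8 mph × 0.44704 = 116.588 m/s
t = (v - v₀) / a = (116.588 - 14.9982) / 7.15 = 14.2084 s
t = 14.2084 s / 60.0 = 0.2368 min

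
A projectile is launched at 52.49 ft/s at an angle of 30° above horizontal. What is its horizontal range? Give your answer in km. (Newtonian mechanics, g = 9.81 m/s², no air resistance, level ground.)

v₀ = 52.49 ft/s × 0.3048 = 15.999 m/s
R = v₀² × sin(2θ) / g = 15.999² × sin(2 × 30°) / 9.81 = 255.968 × 0.866025 / 9.81 = 22.5968 m
R = 22.5968 m / 1000.0 = 0.0226 km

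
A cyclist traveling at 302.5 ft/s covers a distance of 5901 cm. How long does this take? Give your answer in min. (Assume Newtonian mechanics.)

d = 5901 cm × 0.01 = 59.01 m
v = 302.5 ft/s × 0.3048 = 92.202 m/s
t = d / v = 59.01 / 92.202 = 0.640008 s
t = 0.640008 s / 60.0 = 0.01067 min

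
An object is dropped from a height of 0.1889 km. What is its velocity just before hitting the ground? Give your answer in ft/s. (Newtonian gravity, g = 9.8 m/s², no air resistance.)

h = 0.1889 km × 1000.0 = 188.9 m
v = √(2gh) = √(2 × 9.8 × 188.9) = 60.8477 m/s
v = 60.8477 m/s / 0.3048 = 199.6 ft/s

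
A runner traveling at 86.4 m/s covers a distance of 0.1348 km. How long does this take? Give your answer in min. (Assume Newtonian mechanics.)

d = 0.1348 km × 1000.0 = 134.8 m
t = d / v = 134.8 / 86.4 = 1.56019 s
t = 1.56019 s / 60.0 = 0.026 min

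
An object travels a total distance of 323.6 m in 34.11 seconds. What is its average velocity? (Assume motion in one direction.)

v_avg = Δd / Δt = 323.6 / 34.11 = 9.49 m/s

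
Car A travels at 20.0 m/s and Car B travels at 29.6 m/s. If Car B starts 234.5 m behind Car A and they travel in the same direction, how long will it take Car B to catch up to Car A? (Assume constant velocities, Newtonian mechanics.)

Relative speed: v_rel = 29.6 - 20.0 = 9.6 m/s
Time to catch: t = d₀/v_rel = 234.5/9.6 = 24.43 s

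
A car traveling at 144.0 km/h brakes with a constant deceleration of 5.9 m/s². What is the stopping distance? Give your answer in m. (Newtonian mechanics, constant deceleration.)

v₀ = 144.0 km/h × 0.2777777777777778 = 40.0 m/s
d = v₀² / (2a) = 40.0² / (2 × 5.9) = 1600.0 / 11.8 = 135.6 m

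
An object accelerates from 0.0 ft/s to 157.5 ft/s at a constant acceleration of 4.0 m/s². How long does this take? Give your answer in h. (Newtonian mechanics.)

v₀ = 0.0 ft/s × 0.3048 = 0.0 m/s
v = 157.5 ft/s × 0.3048 = 48.006 m/s
t = (v - v₀) / a = (48.006 - 0.0) / 4.0 = 12.0015 s
t = 12.0015 s / 3600.0 = 0.003334 h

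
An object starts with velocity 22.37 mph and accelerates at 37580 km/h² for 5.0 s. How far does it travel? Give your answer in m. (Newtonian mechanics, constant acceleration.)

v₀ = 22.37 mph × 0.44704 = 10.0003 m/s
a = 37580 km/h² × 7.716049382716049e-05 = 2.89969 m/s²
d = v₀ × t + ½ × a × t² = 10.0003 × 5.0 + 0.5 × 2.89969 × 5.0² = 86.25 m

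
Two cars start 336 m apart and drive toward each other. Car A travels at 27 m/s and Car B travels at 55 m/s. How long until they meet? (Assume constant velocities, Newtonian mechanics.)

Combined speed: v_combined = 27 + 55 = 82 m/s
Time to meet: t = d/v_combined = 336/82 = 4.1 s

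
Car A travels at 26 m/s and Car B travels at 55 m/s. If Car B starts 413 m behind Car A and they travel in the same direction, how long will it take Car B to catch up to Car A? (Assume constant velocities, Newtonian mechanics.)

Relative speed: v_rel = 55 - 26 = 29 m/s
Time to catch: t = d₀/v_rel = 413/29 = 14.24 s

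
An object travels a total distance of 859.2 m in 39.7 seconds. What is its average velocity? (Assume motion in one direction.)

v_avg = Δd / Δt = 859.2 / 39.7 = 21.64 m/s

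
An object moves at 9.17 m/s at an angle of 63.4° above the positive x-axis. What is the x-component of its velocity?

vₓ = v cos(θ) = 9.17 × cos(63.4°) = 4.11 m/s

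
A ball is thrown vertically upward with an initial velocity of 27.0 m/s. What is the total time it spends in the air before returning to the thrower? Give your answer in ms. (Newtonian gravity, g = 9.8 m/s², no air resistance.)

t_total = 2 × v₀ / g = 2 × 27.0 / 9.8 = 5.5102 s
t_total = 5.5102 s / 0.001 = 5510 ms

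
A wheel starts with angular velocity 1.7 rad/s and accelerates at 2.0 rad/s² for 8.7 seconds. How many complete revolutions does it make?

θ = ω₀t + ½αt² = 1.7×8.7 + ½×2.0×8.7² = 90.48 rad
Total revolutions = θ/(2π) = 90.48/(2π) = 14.4
Complete revolutions = ⌊14.4⌋ = 14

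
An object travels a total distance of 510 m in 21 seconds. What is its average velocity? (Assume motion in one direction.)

v_avg = Δd / Δt = 510 / 21 = 24.29 m/s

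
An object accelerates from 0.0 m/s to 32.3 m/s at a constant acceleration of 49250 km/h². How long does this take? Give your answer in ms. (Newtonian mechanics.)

a = 49250 km/h² × 7.716049382716049e-05 = 3.80015 m/s²
t = (v - v₀) / a = (32.3 - 0.0) / 3.80015 = 8.49966 s
t = 8.49966 s / 0.001 = 8500 ms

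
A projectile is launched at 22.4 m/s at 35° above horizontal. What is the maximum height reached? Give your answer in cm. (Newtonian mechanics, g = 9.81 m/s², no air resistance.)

H = v₀² × sin²(θ) / (2g) = 22.4² × sin(35°)² / (2 × 9.81) = 501.76 × 0.32899 / 19.62 = 8.41356 m
H = 8.41356 m / 0.01 = 841.4 cm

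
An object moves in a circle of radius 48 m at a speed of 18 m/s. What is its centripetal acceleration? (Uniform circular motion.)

a_c = v²/r = 18²/48 = 324/48 = 6.75 m/s²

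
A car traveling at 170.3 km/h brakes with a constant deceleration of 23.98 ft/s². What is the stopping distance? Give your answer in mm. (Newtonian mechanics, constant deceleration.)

v₀ = 170.3 km/h × 0.2777777777777778 = 47.3056 m/s
a = 23.98 ft/s² × 0.3048 = 7.3091 m/s²
d = v₀² / (2a) = 47.3056² / (2 × 7.3091) = 2237.82 / 14.6182 = 153.085 m
d = 153.085 m / 0.001 = 153100 mm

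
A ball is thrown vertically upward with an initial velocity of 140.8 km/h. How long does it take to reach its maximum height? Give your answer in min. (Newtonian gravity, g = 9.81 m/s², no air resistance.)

v₀ = 140.8 km/h × 0.2777777777777778 = 39.1111 m/s
t_up = v₀ / g = 39.1111 / 9.81 = 3.98686 s
t_up = 3.98686 s / 60.0 = 0.06645 min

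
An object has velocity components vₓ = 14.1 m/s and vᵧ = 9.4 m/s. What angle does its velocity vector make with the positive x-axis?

θ = arctan(vᵧ/vₓ) = arctan(9.4/14.1) = 33.69°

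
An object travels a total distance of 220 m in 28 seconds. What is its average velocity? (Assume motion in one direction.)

v_avg = Δd / Δt = 220 / 28 = 7.86 m/s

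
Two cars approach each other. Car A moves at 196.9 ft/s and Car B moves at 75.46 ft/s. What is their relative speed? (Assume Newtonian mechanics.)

v_rel = v_A + v_B = 196.9 + 75.46 = 272.36 ft/s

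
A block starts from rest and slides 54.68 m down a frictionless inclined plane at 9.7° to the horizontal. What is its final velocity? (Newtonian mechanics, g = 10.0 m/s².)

a = g sin(θ) = 10.0 × sin(9.7°) = 1.6849 m/s²
v = √(2ad) = √(2 × 1.6849 × 54.68) = 13.57 m/s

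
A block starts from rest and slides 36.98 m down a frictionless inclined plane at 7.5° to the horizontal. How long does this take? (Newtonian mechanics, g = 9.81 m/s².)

a = g sin(θ) = 9.81 × sin(7.5°) = 1.2805 m/s²
t = √(2d/a) = √(2 × 36.98 / 1.2805) = 7.6 s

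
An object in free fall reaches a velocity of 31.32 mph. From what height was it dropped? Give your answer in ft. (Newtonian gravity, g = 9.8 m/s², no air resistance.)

v = 31.32 mph × 0.44704 = 14.0013 m/s
h = v² / (2g) = 14.0013² / (2 × 9.8) = 10.0019 m
h = 10.0019 m / 0.3048 = 32.81 ft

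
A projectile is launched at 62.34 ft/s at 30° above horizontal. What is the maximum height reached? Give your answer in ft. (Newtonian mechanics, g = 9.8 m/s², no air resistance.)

v₀ = 62.34 ft/s × 0.3048 = 19.0012 m/s
H = v₀² × sin²(θ) / (2g) = 19.0012² × sin(30°)² / (2 × 9.8) = 361.046 × 0.25 / 19.6 = 4.60518 m
H = 4.60518 m / 0.3048 = 15.11 ft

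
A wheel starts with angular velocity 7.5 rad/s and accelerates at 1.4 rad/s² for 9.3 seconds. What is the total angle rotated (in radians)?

θ = ω₀t + ½αt² = 7.5×9.3 + ½×1.4×9.3² = 130.29 rad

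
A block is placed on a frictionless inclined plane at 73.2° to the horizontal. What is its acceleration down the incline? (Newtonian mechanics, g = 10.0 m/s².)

a = g sin(θ) = 10.0 × sin(73.2°) = 10.0 × 0.9573 = 9.57 m/s²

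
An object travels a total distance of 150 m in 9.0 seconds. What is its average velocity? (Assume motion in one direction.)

v_avg = Δd / Δt = 150 / 9.0 = 16.67 m/s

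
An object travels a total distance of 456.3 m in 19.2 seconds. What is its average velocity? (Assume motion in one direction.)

v_avg = Δd / Δt = 456.3 / 19.2 = 23.77 m/s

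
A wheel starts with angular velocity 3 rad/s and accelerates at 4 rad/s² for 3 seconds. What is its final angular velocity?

ω = ω₀ + αt = 3 + 4 × 3 = 15 rad/s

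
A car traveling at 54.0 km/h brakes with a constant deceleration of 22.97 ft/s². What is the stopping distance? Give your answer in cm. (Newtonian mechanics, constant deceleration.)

v₀ = 54.0 km/h × 0.2777777777777778 = 15.0 m/s
a = 22.97 ft/s² × 0.3048 = 7.00126 m/s²
d = v₀² / (2a) = 15.0² / (2 × 7.00126) = 225.0 / 14.0025 = 16.0686 m
d = 16.0686 m / 0.01 = 1607 cm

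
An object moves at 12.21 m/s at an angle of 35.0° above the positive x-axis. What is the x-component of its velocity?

vₓ = v cos(θ) = 12.21 × cos(35.0°) = 10.0 m/s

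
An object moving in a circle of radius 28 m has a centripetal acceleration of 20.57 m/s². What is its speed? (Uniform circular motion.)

v = √(a_c × r) = √(20.57 × 28) = 24.0 m/s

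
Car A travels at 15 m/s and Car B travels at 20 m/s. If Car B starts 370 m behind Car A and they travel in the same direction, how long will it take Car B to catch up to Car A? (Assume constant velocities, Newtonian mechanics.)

Relative speed: v_rel = 20 - 15 = 5 m/s
Time to catch: t = d₀/v_rel = 370/5 = 74.0 s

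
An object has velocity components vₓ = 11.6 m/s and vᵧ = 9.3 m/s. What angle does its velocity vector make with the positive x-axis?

θ = arctan(vᵧ/vₓ) = arctan(9.3/11.6) = 38.72°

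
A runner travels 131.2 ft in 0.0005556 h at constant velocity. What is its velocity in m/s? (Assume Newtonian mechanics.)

d = 131.2 ft × 0.3048 = 39.9898 m
t = 0.0005556 h × 3600.0 = 2.00016 s
v = d / t = 39.9898 / 2.00016 = 19.99 m/s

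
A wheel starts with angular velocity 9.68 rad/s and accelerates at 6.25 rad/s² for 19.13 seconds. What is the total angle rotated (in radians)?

θ = ω₀t + ½αt² = 9.68×19.13 + ½×6.25×19.13² = 1328.79 rad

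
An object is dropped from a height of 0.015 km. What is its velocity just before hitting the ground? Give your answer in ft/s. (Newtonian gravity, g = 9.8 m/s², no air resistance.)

h = 0.015 km × 1000.0 = 15.0 m
v = √(2gh) = √(2 × 9.8 × 15.0) = 17.1464 m/s
v = 17.1464 m/s / 0.3048 = 56.25 ft/s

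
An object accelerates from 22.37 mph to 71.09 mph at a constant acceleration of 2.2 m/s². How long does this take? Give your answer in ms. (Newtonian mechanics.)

v₀ = 22.37 mph × 0.44704 = 10.0003 m/s
v = 71.09 mph × 0.44704 = 31.7801 m/s
t = (v - v₀) / a = (31.7801 - 10.0003) / 2.2 = 9.89991 s
t = 9.89991 s / 0.001 = 9900 ms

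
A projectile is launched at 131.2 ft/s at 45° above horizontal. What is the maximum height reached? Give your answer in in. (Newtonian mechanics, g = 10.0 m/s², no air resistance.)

v₀ = 131.2 ft/s × 0.3048 = 39.9898 m/s
H = v₀² × sin²(θ) / (2g) = 39.9898² × sin(45°)² / (2 × 10.0) = 1599.18 × 0.5 / 20.0 = 39.9795 m
H = 39.9795 m / 0.0254 = 1574 in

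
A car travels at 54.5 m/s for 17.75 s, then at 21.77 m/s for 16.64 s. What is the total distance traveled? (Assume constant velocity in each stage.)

d₁ = v₁t₁ = 54.5 × 17.75 = 967.375 m
d₂ = v₂t₂ = 21.77 × 16.64 = 362.2528 m
d_total = 967.375 + 362.2528 = 1329.63 m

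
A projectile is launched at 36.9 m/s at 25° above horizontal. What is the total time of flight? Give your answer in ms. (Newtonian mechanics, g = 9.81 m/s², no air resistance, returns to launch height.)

T = 2 × v₀ × sin(θ) / g = 2 × 36.9 × sin(25°) / 9.81 = 2 × 36.9 × 0.422618 / 9.81 = 3.17933 s
T = 3.17933 s / 0.001 = 3179 ms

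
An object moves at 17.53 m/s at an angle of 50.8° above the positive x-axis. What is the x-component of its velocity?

vₓ = v cos(θ) = 17.53 × cos(50.8°) = 11.08 m/s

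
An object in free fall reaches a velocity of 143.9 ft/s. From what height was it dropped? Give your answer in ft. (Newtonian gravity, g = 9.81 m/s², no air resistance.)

v = 143.9 ft/s × 0.3048 = 43.8607 m/s
h = v² / (2g) = 43.8607² / (2 × 9.81) = 98.051 m
h = 98.051 m / 0.3048 = 321.7 ft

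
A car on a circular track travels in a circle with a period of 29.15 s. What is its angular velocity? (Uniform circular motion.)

ω = 2π/T = 2π/29.15 = 0.2155 rad/s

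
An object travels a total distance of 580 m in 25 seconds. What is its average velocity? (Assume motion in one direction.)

v_avg = Δd / Δt = 580 / 25 = 23.2 m/s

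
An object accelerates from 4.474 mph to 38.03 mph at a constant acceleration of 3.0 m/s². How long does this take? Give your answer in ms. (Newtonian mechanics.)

v₀ = 4.474 mph × 0.44704 = 2.00006 m/s
v = 38.03 mph × 0.44704 = 17.0009 m/s
t = (v - v₀) / a = (17.0009 - 2.00006) / 3.0 = 5.00028 s
t = 5.00028 s / 0.001 = 5000 ms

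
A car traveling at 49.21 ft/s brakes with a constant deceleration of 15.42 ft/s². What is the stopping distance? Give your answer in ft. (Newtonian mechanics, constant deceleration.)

v₀ = 49.21 ft/s × 0.3048 = 14.9992 m/s
a = 15.42 ft/s² × 0.3048 = 4.70002 m/s²
d = v₀² / (2a) = 14.9992² / (2 × 4.70002) = 224.976 / 9.40004 = 23.9335 m
d = 23.9335 m / 0.3048 = 78.52 ft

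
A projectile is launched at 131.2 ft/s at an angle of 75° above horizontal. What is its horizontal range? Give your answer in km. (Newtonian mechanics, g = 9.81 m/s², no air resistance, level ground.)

v₀ = 131.2 ft/s × 0.3048 = 39.9898 m/s
R = v₀² × sin(2θ) / g = 39.9898² × sin(2 × 75°) / 9.81 = 1599.18 × 0.5 / 9.81 = 81.5076 m
R = 81.5076 m / 1000.0 = 0.08151 km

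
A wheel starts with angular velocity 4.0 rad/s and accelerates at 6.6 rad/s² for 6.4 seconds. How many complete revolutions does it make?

θ = ω₀t + ½αt² = 4.0×6.4 + ½×6.6×6.4² = 160.768 rad
Total revolutions = θ/(2π) = 160.768/(2π) = 25.59
Complete revolutions = ⌊25.59⌋ = 25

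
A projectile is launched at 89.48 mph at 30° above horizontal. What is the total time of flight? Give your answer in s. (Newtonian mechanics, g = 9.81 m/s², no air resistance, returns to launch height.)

v₀ = 89.48 mph × 0.44704 = 40.0011 m/s
T = 2 × v₀ × sin(θ) / g = 2 × 40.0011 × sin(30°) / 9.81 = 2 × 40.0011 × 0.5 / 9.81 = 4.078 s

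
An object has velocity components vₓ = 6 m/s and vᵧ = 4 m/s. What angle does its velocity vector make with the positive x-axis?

θ = arctan(vᵧ/vₓ) = arctan(4/6) = 33.69°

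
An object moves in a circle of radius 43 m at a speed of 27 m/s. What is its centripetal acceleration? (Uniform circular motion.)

a_c = v²/r = 27²/43 = 729/43 = 16.95 m/s²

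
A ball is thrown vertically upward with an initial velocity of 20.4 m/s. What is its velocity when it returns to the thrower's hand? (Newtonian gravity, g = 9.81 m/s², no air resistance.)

By conservation of energy (no air resistance), the ball returns to the throw height with the same speed as launch, but directed downward.
|v_ground| = v₀ = 20.4 m/s
v_ground = 20.4 m/s (downward)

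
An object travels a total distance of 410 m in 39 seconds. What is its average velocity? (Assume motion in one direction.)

v_avg = Δd / Δt = 410 / 39 = 10.51 m/s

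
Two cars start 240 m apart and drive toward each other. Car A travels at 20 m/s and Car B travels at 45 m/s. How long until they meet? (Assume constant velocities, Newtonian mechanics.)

Combined speed: v_combined = 20 + 45 = 65 m/s
Time to meet: t = d/v_combined = 240/65 = 3.69 s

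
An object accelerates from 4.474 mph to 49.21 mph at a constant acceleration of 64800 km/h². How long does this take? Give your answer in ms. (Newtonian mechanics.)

v₀ = 4.474 mph × 0.44704 = 2.00006 m/s
v = 49.21 mph × 0.44704 = 21.9988 m/s
a = 64800 km/h² × 7.716049382716049e-05 = 5.0 m/s²
t = (v - v₀) / a = (21.9988 - 2.00006) / 5.0 = 3.99975 s
t = 3.99975 s / 0.001 = 4000 ms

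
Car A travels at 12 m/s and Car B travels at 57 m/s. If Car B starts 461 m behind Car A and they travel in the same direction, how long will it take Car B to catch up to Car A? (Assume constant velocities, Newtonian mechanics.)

Relative speed: v_rel = 57 - 12 = 45 m/s
Time to catch: t = d₀/v_rel = 461/45 = 10.24 s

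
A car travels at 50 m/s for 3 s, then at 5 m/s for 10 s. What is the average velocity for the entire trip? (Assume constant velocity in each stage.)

d₁ = v₁t₁ = 50 × 3 = 150 m
d₂ = v₂t₂ = 5 × 10 = 50 m
d_total = 200 m, t_total = 13 s
v_avg = d_total/t_total = 200/13 = 15.38 m/s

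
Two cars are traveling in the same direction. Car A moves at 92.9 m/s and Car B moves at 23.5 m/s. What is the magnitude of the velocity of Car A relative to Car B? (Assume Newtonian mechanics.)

v_rel = |v_A - v_B| = |92.9 - 23.5| = 69.4 m/s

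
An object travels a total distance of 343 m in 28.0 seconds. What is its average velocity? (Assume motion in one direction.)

v_avg = Δd / Δt = 343 / 28.0 = 12.25 m/s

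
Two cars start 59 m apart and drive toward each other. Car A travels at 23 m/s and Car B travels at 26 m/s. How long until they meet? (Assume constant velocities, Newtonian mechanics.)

Combined speed: v_combined = 23 + 26 = 49 m/s
Time to meet: t = d/v_combined = 59/49 = 1.2 s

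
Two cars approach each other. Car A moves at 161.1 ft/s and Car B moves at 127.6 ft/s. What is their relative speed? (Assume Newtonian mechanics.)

v_rel = v_A + v_B = 161.1 + 127.6 = 288.7 ft/s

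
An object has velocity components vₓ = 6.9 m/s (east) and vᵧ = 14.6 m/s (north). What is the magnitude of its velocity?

|v| = √(vₓ² + vᵧ²) = √(6.9² + 14.6²) = √(260.77) = 16.15 m/s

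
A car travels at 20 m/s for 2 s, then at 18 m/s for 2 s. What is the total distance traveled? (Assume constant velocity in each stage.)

d₁ = v₁t₁ = 20 × 2 = 40 m
d₂ = v₂t₂ = 18 × 2 = 36 m
d_total = 40 + 36 = 76 m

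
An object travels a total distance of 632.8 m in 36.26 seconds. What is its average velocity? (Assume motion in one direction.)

v_avg = Δd / Δt = 632.8 / 36.26 = 17.45 m/s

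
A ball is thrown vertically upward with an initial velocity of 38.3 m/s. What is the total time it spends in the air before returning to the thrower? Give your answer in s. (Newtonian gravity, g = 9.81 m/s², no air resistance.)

t_total = 2 × v₀ / g = 2 × 38.3 / 9.81 = 7.808 s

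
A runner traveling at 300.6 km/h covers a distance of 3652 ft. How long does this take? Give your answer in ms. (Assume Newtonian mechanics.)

d = 3652 ft × 0.3048 = 1113.13 m
v = 300.6 km/h × 0.2777777777777778 = 83.5 m/s
t = d / v = 1113.13 / 83.5 = 13.3309 s
t = 13.3309 s / 0.001 = 13330 ms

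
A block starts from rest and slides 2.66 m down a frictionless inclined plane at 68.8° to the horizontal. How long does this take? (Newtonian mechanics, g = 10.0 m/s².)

a = g sin(θ) = 10.0 × sin(68.8°) = 9.3232 m/s²
t = √(2d/a) = √(2 × 2.66 / 9.3232) = 0.76 s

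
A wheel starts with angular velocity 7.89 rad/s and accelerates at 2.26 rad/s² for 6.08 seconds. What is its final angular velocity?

ω = ω₀ + αt = 7.89 + 2.26 × 6.08 = 21.63 rad/s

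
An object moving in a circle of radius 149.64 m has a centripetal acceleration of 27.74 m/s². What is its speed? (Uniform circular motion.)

v = √(a_c × r) = √(27.74 × 149.64) = 64.43 m/s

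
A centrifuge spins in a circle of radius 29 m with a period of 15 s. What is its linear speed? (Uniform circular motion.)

v = 2πr/T = 2π×29/15 = 12.15 m/s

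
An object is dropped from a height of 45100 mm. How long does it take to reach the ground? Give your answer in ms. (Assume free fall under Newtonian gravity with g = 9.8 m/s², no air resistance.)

h = 45100 mm × 0.001 = 45.1 m
t = √(2h/g) = √(2 × 45.1 / 9.8) = 3.03382 s
t = 3.03382 s / 0.001 = 3034 ms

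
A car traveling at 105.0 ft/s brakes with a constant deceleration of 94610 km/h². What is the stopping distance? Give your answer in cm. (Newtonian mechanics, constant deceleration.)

v₀ = 105.0 ft/s × 0.3048 = 32.004 m/s
a = 94610 km/h² × 7.716049382716049e-05 = 7.30015 m/s²
d = v₀² / (2a) = 32.004² / (2 × 7.30015) = 1024.26 / 14.6003 = 70.1534 m
d = 70.1534 m / 0.01 = 7015 cm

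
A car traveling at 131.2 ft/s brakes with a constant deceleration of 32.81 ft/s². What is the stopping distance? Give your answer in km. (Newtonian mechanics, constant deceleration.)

v₀ = 131.2 ft/s × 0.3048 = 39.98976 m/s
a = 32.81 ft/s² × 0.3048 = 10.00049 m/s²
d = v₀² / (2a) = 39.98976² / (2 × 10.00049) = 1599.181 / 20.00098 = 79.95513 m
d = 79.95513 m / 1000.0 = 0.07996 km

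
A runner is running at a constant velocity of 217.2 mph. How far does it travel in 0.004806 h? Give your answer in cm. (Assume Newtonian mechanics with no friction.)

v = 217.2 mph × 0.44704 = 97.0971 m/s
t = 0.004806 h × 3600.0 = 17.3016 s
d = v × t = 97.0971 × 17.3016 = 1679.94 m
d = 1679.94 m / 0.01 = 168000 cm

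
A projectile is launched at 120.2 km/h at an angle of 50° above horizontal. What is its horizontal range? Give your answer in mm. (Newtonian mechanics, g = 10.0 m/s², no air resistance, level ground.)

v₀ = 120.2 km/h × 0.2777777777777778 = 33.3889 m/s
R = v₀² × sin(2θ) / g = 33.3889² × sin(2 × 50°) / 10.0 = 1114.82 × 0.984808 / 10.0 = 109.788 m
R = 109.788 m / 0.001 = 109800 mm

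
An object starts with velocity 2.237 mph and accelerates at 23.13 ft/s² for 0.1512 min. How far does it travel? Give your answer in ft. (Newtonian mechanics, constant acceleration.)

v₀ = 2.237 mph × 0.44704 = 1.00003 m/s
a = 23.13 ft/s² × 0.3048 = 7.05002 m/s²
t = 0.1512 min × 60.0 = 9.072 s
d = v₀ × t + ½ × a × t² = 1.00003 × 9.072 + 0.5 × 7.05002 × 9.072² = 299.185 m
d = 299.185 m / 0.3048 = 981.6 ft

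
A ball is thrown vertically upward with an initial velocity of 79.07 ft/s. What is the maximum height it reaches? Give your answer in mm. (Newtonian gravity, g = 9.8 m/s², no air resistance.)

v₀ = 79.07 ft/s × 0.3048 = 24.1005 m/s
h_max = v₀² / (2g) = 24.1005² / (2 × 9.8) = 580.834 / 19.6 = 29.6344 m
h_max = 29.6344 m / 0.001 = 29630 mm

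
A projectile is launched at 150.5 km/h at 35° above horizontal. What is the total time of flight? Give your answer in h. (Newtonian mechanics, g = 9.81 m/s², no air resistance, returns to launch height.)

v₀ = 150.5 km/h × 0.2777777777777778 = 41.8056 m/s
T = 2 × v₀ × sin(θ) / g = 2 × 41.8056 × sin(35°) / 9.81 = 2 × 41.8056 × 0.573576 / 9.81 = 4.88862 s
T = 4.88862 s / 3600.0 = 0.001358 h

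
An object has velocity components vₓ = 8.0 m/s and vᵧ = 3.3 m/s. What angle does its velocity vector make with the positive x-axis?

θ = arctan(vᵧ/vₓ) = arctan(3.3/8.0) = 22.42°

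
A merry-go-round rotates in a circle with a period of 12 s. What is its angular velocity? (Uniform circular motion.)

ω = 2π/T = 2π/12 = 0.5236 rad/s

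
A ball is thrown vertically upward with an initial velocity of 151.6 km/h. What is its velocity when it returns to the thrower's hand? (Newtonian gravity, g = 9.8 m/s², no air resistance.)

By conservation of energy (no air resistance), the ball returns to the throw height with the same speed as launch, but directed downward.
|v_ground| = v₀ = 151.6 km/h
v_ground = 151.6 km/h (downward)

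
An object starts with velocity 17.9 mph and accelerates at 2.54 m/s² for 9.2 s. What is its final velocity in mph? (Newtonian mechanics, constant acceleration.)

v₀ = 17.9 mph × 0.44704 = 8.00202 m/s
v = v₀ + a × t = 8.00202 + 2.54 × 9.2 = 31.37 m/s
v = 31.37 m/s / 0.44704 = 70.17 mph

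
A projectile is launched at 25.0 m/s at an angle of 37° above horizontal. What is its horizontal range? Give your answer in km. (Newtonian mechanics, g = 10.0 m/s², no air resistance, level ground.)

R = v₀² × sin(2θ) / g = 25.0² × sin(2 × 37°) / 10.0 = 625.0 × 0.961262 / 10.0 = 60.0789 m
R = 60.0789 m / 1000.0 = 0.06008 km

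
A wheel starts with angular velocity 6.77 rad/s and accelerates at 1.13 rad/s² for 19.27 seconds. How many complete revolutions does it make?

θ = ω₀t + ½αt² = 6.77×19.27 + ½×1.13×19.27² = 340.2609885 rad
Total revolutions = θ/(2π) = 340.2609885/(2π) = 54.15
Complete revolutions = ⌊54.15⌋ = 54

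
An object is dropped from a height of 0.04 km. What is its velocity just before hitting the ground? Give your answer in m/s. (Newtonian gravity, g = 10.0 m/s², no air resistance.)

h = 0.04 km × 1000.0 = 40.0 m
v = √(2gh) = √(2 × 10.0 × 40.0) = 28.28 m/s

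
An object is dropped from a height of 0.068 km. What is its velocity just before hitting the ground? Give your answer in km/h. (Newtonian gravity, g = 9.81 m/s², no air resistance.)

h = 0.068 km × 1000.0 = 68.0 m
v = √(2gh) = √(2 × 9.81 × 68.0) = 36.5262 m/s
v = 36.5262 m/s / 0.2777777777777778 = 131.5 km/h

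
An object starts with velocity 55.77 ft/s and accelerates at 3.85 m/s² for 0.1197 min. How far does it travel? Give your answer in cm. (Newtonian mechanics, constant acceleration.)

v₀ = 55.77 ft/s × 0.3048 = 16.9987 m/s
t = 0.1197 min × 60.0 = 7.182 s
d = v₀ × t + ½ × a × t² = 16.9987 × 7.182 + 0.5 × 3.85 × 7.182² = 221.378 m
d = 221.378 m / 0.01 = 22140 cm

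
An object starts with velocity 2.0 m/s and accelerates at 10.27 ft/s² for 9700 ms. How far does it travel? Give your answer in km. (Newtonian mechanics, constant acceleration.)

a = 10.27 ft/s² × 0.3048 = 3.1303 m/s²
t = 9700 ms × 0.001 = 9.7 s
d = v₀ × t + ½ × a × t² = 2.0 × 9.7 + 0.5 × 3.1303 × 9.7² = 166.665 m
d = 166.665 m / 1000.0 = 0.1667 km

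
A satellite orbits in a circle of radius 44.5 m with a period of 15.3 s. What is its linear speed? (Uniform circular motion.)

v = 2πr/T = 2π×44.5/15.3 = 18.27 m/s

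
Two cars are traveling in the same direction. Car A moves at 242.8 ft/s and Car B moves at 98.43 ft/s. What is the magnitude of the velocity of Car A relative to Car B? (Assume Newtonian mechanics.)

v_rel = |v_A - v_B| = |242.8 - 98.43| = 144.37 ft/s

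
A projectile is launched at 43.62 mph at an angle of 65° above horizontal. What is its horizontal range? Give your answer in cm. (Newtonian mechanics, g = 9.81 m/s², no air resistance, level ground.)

v₀ = 43.62 mph × 0.44704 = 19.4999 m/s
R = v₀² × sin(2θ) / g = 19.4999² × sin(2 × 65°) / 9.81 = 380.246 × 0.766044 / 9.81 = 29.6927 m
R = 29.6927 m / 0.01 = 2969 cm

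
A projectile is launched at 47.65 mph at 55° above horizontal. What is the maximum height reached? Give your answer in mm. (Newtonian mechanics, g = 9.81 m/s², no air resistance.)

v₀ = 47.65 mph × 0.44704 = 21.3015 m/s
H = v₀² × sin²(θ) / (2g) = 21.3015² × sin(55°)² / (2 × 9.81) = 453.754 × 0.67101 / 19.62 = 15.5185 m
H = 15.5185 m / 0.001 = 15520 mm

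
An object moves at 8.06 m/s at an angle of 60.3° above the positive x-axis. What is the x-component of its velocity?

vₓ = v cos(θ) = 8.06 × cos(60.3°) = 3.99 m/s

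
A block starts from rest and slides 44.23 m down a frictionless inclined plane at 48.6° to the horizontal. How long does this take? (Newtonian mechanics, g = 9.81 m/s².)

a = g sin(θ) = 9.81 × sin(48.6°) = 7.3586 m/s²
t = √(2d/a) = √(2 × 44.23 / 7.3586) = 3.47 s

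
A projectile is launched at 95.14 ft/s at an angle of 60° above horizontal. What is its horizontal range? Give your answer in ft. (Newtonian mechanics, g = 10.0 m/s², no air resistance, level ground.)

v₀ = 95.14 ft/s × 0.3048 = 28.9987 m/s
R = v₀² × sin(2θ) / g = 28.9987² × sin(2 × 60°) / 10.0 = 840.925 × 0.866025 / 10.0 = 72.8262 m
R = 72.8262 m / 0.3048 = 238.9 ft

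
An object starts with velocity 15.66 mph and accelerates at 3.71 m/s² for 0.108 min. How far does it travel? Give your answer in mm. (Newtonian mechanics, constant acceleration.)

v₀ = 15.66 mph × 0.44704 = 7.00065 m/s
t = 0.108 min × 60.0 = 6.48 s
d = v₀ × t + ½ × a × t² = 7.00065 × 6.48 + 0.5 × 3.71 × 6.48² = 123.256 m
d = 123.256 m / 0.001 = 123300 mm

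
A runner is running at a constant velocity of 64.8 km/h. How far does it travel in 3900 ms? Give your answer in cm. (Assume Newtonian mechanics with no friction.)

v = 64.8 km/h × 0.2777777777777778 = 18.0 m/s
t = 3900 ms × 0.001 = 3.9 s
d = v × t = 18.0 × 3.9 = 70.2 m
d = 70.2 m / 0.01 = 7020 cm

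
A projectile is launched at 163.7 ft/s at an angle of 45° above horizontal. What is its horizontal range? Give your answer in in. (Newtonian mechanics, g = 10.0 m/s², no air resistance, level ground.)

v₀ = 163.7 ft/s × 0.3048 = 49.8958 m/s
R = v₀² × sin(2θ) / g = 49.8958² × sin(2 × 45°) / 10.0 = 2489.59 × 1.0 / 10.0 = 248.959 m
R = 248.959 m / 0.0254 = 9802 in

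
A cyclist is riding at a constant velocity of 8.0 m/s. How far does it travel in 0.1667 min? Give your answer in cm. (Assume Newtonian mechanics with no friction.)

t = 0.1667 min × 60.0 = 10.002 s
d = v × t = 8.0 × 10.002 = 80.016 m
d = 80.016 m / 0.01 = 8002 cm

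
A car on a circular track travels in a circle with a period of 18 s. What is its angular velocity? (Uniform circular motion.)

ω = 2π/T = 2π/18 = 0.3491 rad/s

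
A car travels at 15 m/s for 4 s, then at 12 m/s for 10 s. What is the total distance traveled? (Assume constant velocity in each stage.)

d₁ = v₁t₁ = 15 × 4 = 60 m
d₂ = v₂t₂ = 12 × 10 = 120 m
d_total = 60 + 120 = 180 m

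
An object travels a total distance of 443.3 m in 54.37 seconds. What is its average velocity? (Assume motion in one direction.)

v_avg = Δd / Δt = 443.3 / 54.37 = 8.15 m/s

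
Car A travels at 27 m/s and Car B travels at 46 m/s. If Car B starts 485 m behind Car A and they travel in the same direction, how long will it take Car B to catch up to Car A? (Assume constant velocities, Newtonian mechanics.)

Relative speed: v_rel = 46 - 27 = 19 m/s
Time to catch: t = d₀/v_rel = 485/19 = 25.53 s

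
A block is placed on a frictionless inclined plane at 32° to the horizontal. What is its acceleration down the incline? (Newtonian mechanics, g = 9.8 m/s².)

a = g sin(θ) = 9.8 × sin(32°) = 9.8 × 0.5299 = 5.19 m/s²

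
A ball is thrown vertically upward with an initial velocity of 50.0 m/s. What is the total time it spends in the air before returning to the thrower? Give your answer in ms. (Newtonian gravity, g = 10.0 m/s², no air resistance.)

t_total = 2 × v₀ / g = 2 × 50.0 / 10.0 = 10.0 s
t_total = 10.0 s / 0.001 = 10000 ms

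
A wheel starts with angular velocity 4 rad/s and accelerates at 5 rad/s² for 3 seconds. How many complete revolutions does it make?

θ = ω₀t + ½αt² = 4×3 + ½×5×3² = 34.5 rad
Total revolutions = θ/(2π) = 34.5/(2π) = 5.49
Complete revolutions = ⌊5.49⌋ = 5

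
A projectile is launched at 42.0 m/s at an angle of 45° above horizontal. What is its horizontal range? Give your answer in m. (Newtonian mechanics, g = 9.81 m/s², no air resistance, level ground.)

R = v₀² × sin(2θ) / g = 42.0² × sin(2 × 45°) / 9.81 = 1764.0 × 1.0 / 9.81 = 179.8 m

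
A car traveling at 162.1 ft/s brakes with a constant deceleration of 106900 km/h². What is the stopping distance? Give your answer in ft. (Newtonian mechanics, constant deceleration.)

v₀ = 162.1 ft/s × 0.3048 = 49.4081 m/s
a = 106900 km/h² × 7.716049382716049e-05 = 8.24846 m/s²
d = v₀² / (2a) = 49.4081² / (2 × 8.24846) = 2441.16 / 16.4969 = 147.977 m
d = 147.977 m / 0.3048 = 485.5 ft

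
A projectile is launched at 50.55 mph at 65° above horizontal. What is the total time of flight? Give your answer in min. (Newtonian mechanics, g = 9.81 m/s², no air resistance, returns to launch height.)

v₀ = 50.55 mph × 0.44704 = 22.5979 m/s
T = 2 × v₀ × sin(θ) / g = 2 × 22.5979 × sin(65°) / 9.81 = 2 × 22.5979 × 0.906308 / 9.81 = 4.17547 s
T = 4.17547 s / 60.0 = 0.06959 min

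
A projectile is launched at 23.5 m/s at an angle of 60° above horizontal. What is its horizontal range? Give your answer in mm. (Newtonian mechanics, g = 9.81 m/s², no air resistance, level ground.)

R = v₀² × sin(2θ) / g = 23.5² × sin(2 × 60°) / 9.81 = 552.25 × 0.866025 / 9.81 = 48.7525 m
R = 48.7525 m / 0.001 = 48750 mm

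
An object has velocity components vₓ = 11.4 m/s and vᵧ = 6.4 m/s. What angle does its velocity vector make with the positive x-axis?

θ = arctan(vᵧ/vₓ) = arctan(6.4/11.4) = 29.31°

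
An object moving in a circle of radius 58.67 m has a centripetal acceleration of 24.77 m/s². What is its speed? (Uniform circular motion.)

v = √(a_c × r) = √(24.77 × 58.67) = 38.12 m/s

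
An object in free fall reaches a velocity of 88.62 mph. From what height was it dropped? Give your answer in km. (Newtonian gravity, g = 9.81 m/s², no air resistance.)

v = 88.62 mph × 0.44704 = 39.6167 m/s
h = v² / (2g) = 39.6167² / (2 × 9.81) = 79.994 m
h = 79.994 m / 1000.0 = 0.07999 km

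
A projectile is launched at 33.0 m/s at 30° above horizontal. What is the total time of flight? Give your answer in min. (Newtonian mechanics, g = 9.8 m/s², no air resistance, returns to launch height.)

T = 2 × v₀ × sin(θ) / g = 2 × 33.0 × sin(30°) / 9.8 = 2 × 33.0 × 0.5 / 9.8 = 3.36735 s
T = 3.36735 s / 60.0 = 0.05612 min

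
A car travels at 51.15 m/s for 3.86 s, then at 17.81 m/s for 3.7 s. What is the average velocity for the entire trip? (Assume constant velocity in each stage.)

d₁ = v₁t₁ = 51.15 × 3.86 = 197.439 m
d₂ = v₂t₂ = 17.81 × 3.7 = 65.897 m
d_total = 263.336 m, t_total = 7.56 s
v_avg = d_total/t_total = 263.336/7.56 = 34.83 m/s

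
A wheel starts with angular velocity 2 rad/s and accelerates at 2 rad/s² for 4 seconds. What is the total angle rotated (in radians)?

θ = ω₀t + ½αt² = 2×4 + ½×2×4² = 24.0 rad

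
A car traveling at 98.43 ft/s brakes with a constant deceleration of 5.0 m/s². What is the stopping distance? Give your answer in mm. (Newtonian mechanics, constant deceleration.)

v₀ = 98.43 ft/s × 0.3048 = 30.0015 m/s
d = v₀² / (2a) = 30.0015² / (2 × 5.0) = 900.09 / 10.0 = 90.009 m
d = 90.009 m / 0.001 = 90010 mm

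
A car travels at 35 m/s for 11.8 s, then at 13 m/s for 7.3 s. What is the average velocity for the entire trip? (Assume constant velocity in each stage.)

d₁ = v₁t₁ = 35 × 11.8 = 413.0 m
d₂ = v₂t₂ = 13 × 7.3 = 94.9 m
d_total = 507.9 m, t_total = 19.1 s
v_avg = d_total/t_total = 507.9/19.1 = 26.59 m/s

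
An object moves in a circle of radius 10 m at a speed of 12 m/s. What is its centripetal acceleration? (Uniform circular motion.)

a_c = v²/r = 12²/10 = 144/10 = 14.4 m/s²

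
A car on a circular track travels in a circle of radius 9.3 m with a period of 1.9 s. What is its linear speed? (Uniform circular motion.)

v = 2πr/T = 2π×9.3/1.9 = 30.75 m/s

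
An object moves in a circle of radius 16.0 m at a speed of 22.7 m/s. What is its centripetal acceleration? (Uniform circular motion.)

a_c = v²/r = 22.7²/16.0 = 515.29/16.0 = 32.21 m/s²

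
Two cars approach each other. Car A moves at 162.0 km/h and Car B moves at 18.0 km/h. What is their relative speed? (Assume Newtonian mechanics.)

v_rel = v_A + v_B = 162.0 + 18.0 = 180.0 km/h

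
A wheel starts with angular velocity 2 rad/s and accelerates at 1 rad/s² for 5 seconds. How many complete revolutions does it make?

θ = ω₀t + ½αt² = 2×5 + ½×1×5² = 22.5 rad
Total revolutions = θ/(2π) = 22.5/(2π) = 3.58
Complete revolutions = ⌊3.58⌋ = 3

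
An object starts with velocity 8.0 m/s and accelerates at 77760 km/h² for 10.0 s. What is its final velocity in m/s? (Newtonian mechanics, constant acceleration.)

a = 77760 km/h² × 7.716049382716049e-05 = 6.0 m/s²
v = v₀ + a × t = 8.0 + 6.0 × 10.0 = 68.0 m/s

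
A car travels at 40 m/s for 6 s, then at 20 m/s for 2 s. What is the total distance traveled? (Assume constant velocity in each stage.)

d₁ = v₁t₁ = 40 × 6 = 240 m
d₂ = v₂t₂ = 20 × 2 = 40 m
d_total = 240 + 40 = 280 m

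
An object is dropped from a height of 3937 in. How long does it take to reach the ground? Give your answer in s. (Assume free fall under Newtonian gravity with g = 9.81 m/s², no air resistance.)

h = 3937 in × 0.0254 = 99.9998 m
t = √(2h/g) = √(2 × 99.9998 / 9.81) = 4.515 s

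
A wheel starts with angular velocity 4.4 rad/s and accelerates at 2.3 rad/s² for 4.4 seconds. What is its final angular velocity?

ω = ω₀ + αt = 4.4 + 2.3 × 4.4 = 14.52 rad/s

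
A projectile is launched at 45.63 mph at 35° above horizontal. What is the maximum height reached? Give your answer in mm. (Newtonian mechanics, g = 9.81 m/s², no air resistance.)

v₀ = 45.63 mph × 0.44704 = 20.3984 m/s
H = v₀² × sin²(θ) / (2g) = 20.3984² × sin(35°)² / (2 × 9.81) = 416.095 × 0.32899 / 19.62 = 6.97712 m
H = 6.97712 m / 0.001 = 6977 mm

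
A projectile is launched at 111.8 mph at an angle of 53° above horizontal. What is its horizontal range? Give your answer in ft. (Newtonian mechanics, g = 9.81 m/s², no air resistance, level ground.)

v₀ = 111.8 mph × 0.44704 = 49.9791 m/s
R = v₀² × sin(2θ) / g = 49.9791² × sin(2 × 53°) / 9.81 = 2497.91 × 0.961262 / 9.81 = 244.765 m
R = 244.765 m / 0.3048 = 803.0 ft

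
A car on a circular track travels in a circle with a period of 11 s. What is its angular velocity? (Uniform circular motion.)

ω = 2π/T = 2π/11 = 0.5712 rad/s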